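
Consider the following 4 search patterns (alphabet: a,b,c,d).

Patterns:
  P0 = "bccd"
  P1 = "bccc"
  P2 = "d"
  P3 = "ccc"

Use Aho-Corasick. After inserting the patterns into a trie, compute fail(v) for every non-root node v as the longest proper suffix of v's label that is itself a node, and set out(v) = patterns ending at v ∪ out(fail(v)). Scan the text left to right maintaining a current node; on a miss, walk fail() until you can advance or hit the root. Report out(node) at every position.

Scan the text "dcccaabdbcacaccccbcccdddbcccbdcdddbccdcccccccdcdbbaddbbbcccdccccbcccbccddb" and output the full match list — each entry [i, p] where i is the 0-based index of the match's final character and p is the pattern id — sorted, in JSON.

Build automaton:
Trie nodes:
  n0 'ε': b→1 c→7 d→6
  n1 'b': c→2
  n2 'bc': c→3
  n3 'bcc': c→5 d→4
  n4 'bccd': ·  [P0 ends]
  n5 'bccc': ·  [P1 ends]
  n6 'd': ·  [P2 ends]
  n7 'c': c→8
  n8 'cc': c→9
  n9 'ccc': ·  [P3 ends]

BFS fail/out derivation:
  n1('b'): parent n0 fail=0; on 'b' 0 → fail=0;  out ∅∪∅=∅
  n6('d'): parent n0 fail=0; on 'd' 0 → fail=0;  out {2}∪∅={2}
  n7('c'): parent n0 fail=0; on 'c' 0 → fail=0;  out ∅∪∅=∅
  n2('bc'): parent n1 fail=0; on 'c' 0 → fail=7;  out ∅∪∅=∅
  n8('cc'): parent n7 fail=0; on 'c' 0 → fail=7;  out ∅∪∅=∅
  n3('bcc'): parent n2 fail=7; on 'c' 7 → fail=8;  out ∅∪∅=∅
  n9('ccc'): parent n8 fail=7; on 'c' 7 → fail=8;  out {3}∪∅={3}
  n4('bccd'): parent n3 fail=8; on 'd' 8→7→0 → fail=6;  out {0}∪{2}={0,2}
  n5('bccc'): parent n3 fail=8; on 'c' 8 → fail=9;  out {1}∪{3}={1,3}

Scan:
pos 0 'd': at 6  ** P2@[0:0]
pos 1 'c': at 7 (via fail)
pos 2 'c': at 8
pos 3 'c': at 9  ** P3@[1:3]
pos 4 'a': at 0 (via fail)
pos 5 'a': at 0
pos 6 'b': at 1
pos 7 'd': at 6 (via fail)  ** P2@[7:7]
pos 8 'b': at 1 (via fail)
pos 9 'c': at 2
pos 10 'a': at 0 (via fail)
pos 11 'c': at 7
pos 12 'a': at 0 (via fail)
pos 13 'c': at 7
pos 14 'c': at 8
pos 15 'c': at 9  ** P3@[13:15]
pos 16 'c': at 9 (via fail)  ** P3@[14:16]
pos 17 'b': at 1 (via fail)
pos 18 'c': at 2
pos 19 'c': at 3
pos 20 'c': at 5  ** P1@[17:20],P3@[18:20]
pos 21 'd': at 6 (via fail)  ** P2@[21:21]
pos 22 'd': at 6 (via fail)  ** P2@[22:22]
pos 23 'd': at 6 (via fail)  ** P2@[23:23]
pos 24 'b': at 1 (via fail)
pos 25 'c': at 2
pos 26 'c': at 3
pos 27 'c': at 5  ** P1@[24:27],P3@[25:27]
pos 28 'b': at 1 (via fail)
pos 29 'd': at 6 (via fail)  ** P2@[29:29]
pos 30 'c': at 7 (via fail)
pos 31 'd': at 6 (via fail)  ** P2@[31:31]
pos 32 'd': at 6 (via fail)  ** P2@[32:32]
pos 33 'd': at 6 (via fail)  ** P2@[33:33]
pos 34 'b': at 1 (via fail)
pos 35 'c': at 2
pos 36 'c': at 3
pos 37 'd': at 4  ** P0@[34:37],P2@[37:37]
pos 38 'c': at 7 (via fail)
pos 39 'c': at 8
pos 40 'c': at 9  ** P3@[38:40]
pos 41 'c': at 9 (via fail)  ** P3@[39:41]
pos 42 'c': at 9 (via fail)  ** P3@[40:42]
pos 43 'c': at 9 (via fail)  ** P3@[41:43]
pos 44 'c': at 9 (via fail)  ** P3@[42:44]
pos 45 'd': at 6 (via fail)  ** P2@[45:45]
pos 46 'c': at 7 (via fail)
pos 47 'd': at 6 (via fail)  ** P2@[47:47]
pos 48 'b': at 1 (via fail)
pos 49 'b': at 1 (via fail)
pos 50 'a': at 0 (via fail)
pos 51 'd': at 6  ** P2@[51:51]
pos 52 'd': at 6 (via fail)  ** P2@[52:52]
pos 53 'b': at 1 (via fail)
pos 54 'b': at 1 (via fail)
pos 55 'b': at 1 (via fail)
pos 56 'c': at 2
pos 57 'c': at 3
pos 58 'c': at 5  ** P1@[55:58],P3@[56:58]
pos 59 'd': at 6 (via fail)  ** P2@[59:59]
pos 60 'c': at 7 (via fail)
pos 61 'c': at 8
pos 62 'c': at 9  ** P3@[60:62]
pos 63 'c': at 9 (via fail)  ** P3@[61:63]
pos 64 'b': at 1 (via fail)
pos 65 'c': at 2
pos 66 'c': at 3
pos 67 'c': at 5  ** P1@[64:67],P3@[65:67]
pos 68 'b': at 1 (via fail)
pos 69 'c': at 2
pos 70 'c': at 3
pos 71 'd': at 4  ** P0@[68:71],P2@[71:71]
pos 72 'd': at 6 (via fail)  ** P2@[72:72]
pos 73 'b': at 1 (via fail)

Matches: [[0,2],[3,3],[7,2],[15,3],[16,3],[20,1],[20,3],[21,2],[22,2],[23,2],[27,1],[27,3],[29,2],[31,2],[32,2],[33,2],[37,0],[37,2],[40,3],[41,3],[42,3],[43,3],[44,3],[45,2],[47,2],[51,2],[52,2],[58,1],[58,3],[59,2],[62,3],[63,3],[67,1],[67,3],[71,0],[71,2],[72,2]]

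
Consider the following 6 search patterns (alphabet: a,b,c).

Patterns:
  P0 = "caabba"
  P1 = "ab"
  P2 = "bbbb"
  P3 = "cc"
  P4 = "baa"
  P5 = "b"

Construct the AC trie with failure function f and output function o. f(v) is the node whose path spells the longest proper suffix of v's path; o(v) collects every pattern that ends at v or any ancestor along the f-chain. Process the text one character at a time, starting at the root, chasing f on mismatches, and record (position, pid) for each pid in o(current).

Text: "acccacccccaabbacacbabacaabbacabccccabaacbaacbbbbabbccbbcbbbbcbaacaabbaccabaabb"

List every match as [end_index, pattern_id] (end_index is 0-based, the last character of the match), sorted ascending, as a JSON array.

Build automaton:
Trie (insert patterns):
  n0 'ε': a→7 b→9 c→1
  n1 'c': a→2 c→13
  n2 'ca': a→3
  n3 'caa': b→4
  n4 'caab': b→5
  n5 'caabb': a→6
  n6 'caabba': ·  [P0 ends]
  n7 'a': b→8
  n8 'ab': ·  [P1 ends]
  n9 'b': a→14 b→10  [P5 ends]
  n10 'bb': b→11
  n11 'bbb': b→12
  n12 'bbbb': ·  [P2 ends]
  n13 'cc': ·  [P3 ends]
  n14 'ba': a→15
  n15 'baa': ·  [P4 ends]

BFS fail/out derivation:
  n1('c'): parent n0 fail=0; on 'c' 0 → fail=0;  out ∅∪∅=∅
  n7('a'): parent n0 fail=0; on 'a' 0 → fail=0;  out ∅∪∅=∅
  n9('b'): parent n0 fail=0; on 'b' 0 → fail=0;  out {5}∪∅={5}
  n2('ca'): parent n1 fail=0; on 'a' 0 → fail=7;  out ∅∪∅=∅
  n8('ab'): parent n7 fail=0; on 'b' 0 → fail=9;  out {1}∪{5}={1,5}
  n10('bb'): parent n9 fail=0; on 'b' 0 → fail=9;  out ∅∪{5}={5}
  n13('cc'): parent n1 fail=0; on 'c' 0 → fail=1;  out {3}∪∅={3}
  n14('ba'): parent n9 fail=0; on 'a' 0 → fail=7;  out ∅∪∅=∅
  n3('caa'): parent n2 fail=7; on 'a' 7→0 → fail=7;  out ∅∪∅=∅
  n11('bbb'): parent n10 fail=9; on 'b' 9 → fail=10;  out ∅∪{5}={5}
  n15('baa'): parent n14 fail=7; on 'a' 7→0 → fail=7;  out {4}∪∅={4}
  n4('caab'): parent n3 fail=7; on 'b' 7 → fail=8;  out ∅∪{1,5}={1,5}
  n12('bbbb'): parent n11 fail=10; on 'b' 10 → fail=11;  out {2}∪{5}={2,5}
  n5('caabb'): parent n4 fail=8; on 'b' 8→9 → fail=10;  out ∅∪{5}={5}
  n6('caabba'): parent n5 fail=10; on 'a' 10→9 → fail=14;  out {0}∪∅={0}

Scan:
[0] read 'a'  n0⇒n7
[1] read 'c'  n7⇒n1 ·f
[2] read 'c'  n1⇒n13  emit P3@[1:2]
[3] read 'c'  n13⇒n13 ·f  emit P3@[2:3]
[4] read 'a'  n13⇒n2 ·f
[5] read 'c'  n2⇒n1 ·f
[6] read 'c'  n1⇒n13  emit P3@[5:6]
[7] read 'c'  n13⇒n13 ·f  emit P3@[6:7]
[8] read 'c'  n13⇒n13 ·f  emit P3@[7:8]
[9] read 'c'  n13⇒n13 ·f  emit P3@[8:9]
[10] read 'a'  n13⇒n2 ·f
[11] read 'a'  n2⇒n3
[12] read 'b'  n3⇒n4  emit P1@[11:12],P5@[12:12]
[13] read 'b'  n4⇒n5  emit P5@[13:13]
[14] read 'a'  n5⇒n6  emit P0@[9:14]
[15] read 'c'  n6⇒n1 ·f
[16] read 'a'  n1⇒n2
[17] read 'c'  n2⇒n1 ·f
[18] read 'b'  n1⇒n9 ·f  emit P5@[18:18]
[19] read 'a'  n9⇒n14
[20] read 'b'  n14⇒n8 ·f  emit P1@[19:20],P5@[20:20]
[21] read 'a'  n8⇒n14 ·f
[22] read 'c'  n14⇒n1 ·f
[23] read 'a'  n1⇒n2
[24] read 'a'  n2⇒n3
[25] read 'b'  n3⇒n4  emit P1@[24:25],P5@[25:25]
[26] read 'b'  n4⇒n5  emit P5@[26:26]
[27] read 'a'  n5⇒n6  emit P0@[22:27]
[28] read 'c'  n6⇒n1 ·f
[29] read 'a'  n1⇒n2
[30] read 'b'  n2⇒n8 ·f  emit P1@[29:30],P5@[30:30]
[31] read 'c'  n8⇒n1 ·f
[32] read 'c'  n1⇒n13  emit P3@[31:32]
[33] read 'c'  n13⇒n13 ·f  emit P3@[32:33]
[34] read 'c'  n13⇒n13 ·f  emit P3@[33:34]
[35] read 'a'  n13⇒n2 ·f
[36] read 'b'  n2⇒n8 ·f  emit P1@[35:36],P5@[36:36]
[37] read 'a'  n8⇒n14 ·f
[38] read 'a'  n14⇒n15  emit P4@[36:38]
[39] read 'c'  n15⇒n1 ·f
[40] read 'b'  n1⇒n9 ·f  emit P5@[40:40]
[41] read 'a'  n9⇒n14
[42] read 'a'  n14⇒n15  emit P4@[40:42]
[43] read 'c'  n15⇒n1 ·f
[44] read 'b'  n1⇒n9 ·f  emit P5@[44:44]
[45] read 'b'  n9⇒n10  emit P5@[45:45]
[46] read 'b'  n10⇒n11  emit P5@[46:46]
[47] read 'b'  n11⇒n12  emit P2@[44:47],P5@[47:47]
[48] read 'a'  n12⇒n14 ·f
[49] read 'b'  n14⇒n8 ·f  emit P1@[48:49],P5@[49:49]
[50] read 'b'  n8⇒n10 ·f  emit P5@[50:50]
[51] read 'c'  n10⇒n1 ·f
[52] read 'c'  n1⇒n13  emit P3@[51:52]
[53] read 'b'  n13⇒n9 ·f  emit P5@[53:53]
[54] read 'b'  n9⇒n10  emit P5@[54:54]
[55] read 'c'  n10⇒n1 ·f
[56] read 'b'  n1⇒n9 ·f  emit P5@[56:56]
[57] read 'b'  n9⇒n10  emit P5@[57:57]
[58] read 'b'  n10⇒n11  emit P5@[58:58]
[59] read 'b'  n11⇒n12  emit P2@[56:59],P5@[59:59]
[60] read 'c'  n12⇒n1 ·f
[61] read 'b'  n1⇒n9 ·f  emit P5@[61:61]
[62] read 'a'  n9⇒n14
[63] read 'a'  n14⇒n15  emit P4@[61:63]
[64] read 'c'  n15⇒n1 ·f
[65] read 'a'  n1⇒n2
[66] read 'a'  n2⇒n3
[67] read 'b'  n3⇒n4  emit P1@[66:67],P5@[67:67]
[68] read 'b'  n4⇒n5  emit P5@[68:68]
[69] read 'a'  n5⇒n6  emit P0@[64:69]
[70] read 'c'  n6⇒n1 ·f
[71] read 'c'  n1⇒n13  emit P3@[70:71]
[72] read 'a'  n13⇒n2 ·f
[73] read 'b'  n2⇒n8 ·f  emit P1@[72:73],P5@[73:73]
[74] read 'a'  n8⇒n14 ·f
[75] read 'a'  n14⇒n15  emit P4@[73:75]
[76] read 'b'  n15⇒n8 ·f  emit P1@[75:76],P5@[76:76]
[77] read 'b'  n8⇒n10 ·f  emit P5@[77:77]

Result: [[2,3],[3,3],[6,3],[7,3],[8,3],[9,3],[12,1],[12,5],[13,5],[14,0],[18,5],[20,1],[20,5],[25,1],[25,5],[26,5],[27,0],[30,1],[30,5],[32,3],[33,3],[34,3],[36,1],[36,5],[38,4],[40,5],[42,4],[44,5],[45,5],[46,5],[47,2],[47,5],[49,1],[49,5],[50,5],[52,3],[53,5],[54,5],[56,5],[57,5],[58,5],[59,2],[59,5],[61,5],[63,4],[67,1],[67,5],[68,5],[69,0],[71,3],[73,1],[73,5],[75,4],[76,1],[76,5],[77,5]]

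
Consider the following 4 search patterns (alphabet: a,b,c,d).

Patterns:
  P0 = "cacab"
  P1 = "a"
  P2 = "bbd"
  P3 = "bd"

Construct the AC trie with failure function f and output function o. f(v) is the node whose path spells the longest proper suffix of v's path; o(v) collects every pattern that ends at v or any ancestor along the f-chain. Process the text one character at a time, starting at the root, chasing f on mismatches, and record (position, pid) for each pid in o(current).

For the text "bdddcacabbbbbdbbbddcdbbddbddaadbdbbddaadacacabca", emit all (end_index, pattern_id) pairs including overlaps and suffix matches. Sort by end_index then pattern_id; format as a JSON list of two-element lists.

Build:
Trie nodes:
  n0 'ε': a→6 b→7 c→1
  n1 'c': a→2
  n2 'ca': c→3
  n3 'cac': a→4
  n4 'caca': b→5
  n5 'cacab': ·  ←P0
  n6 'a': ·  ←P1
  n7 'b': b→8 d→10
  n8 'bb': d→9
  n9 'bbd': ·  ←P2
  n10 'bd': ·  ←P3

Failure links (BFS by depth):
  fail(1) 'c': from fail(0)=0 chase 'c': 0 ⇒ 0;  out=∅∪out(0)=∅
  fail(6) 'a': from fail(0)=0 chase 'a': 0 ⇒ 0;  out={1}∪out(0)={1}
  fail(7) 'b': from fail(0)=0 chase 'b': 0 ⇒ 0;  out=∅∪out(0)=∅
  fail(2) 'ca': from fail(1)=0 chase 'a': 0 ⇒ 6;  out=∅∪out(6)={1}
  fail(8) 'bb': from fail(7)=0 chase 'b': 0 ⇒ 7;  out=∅∪out(7)=∅
  fail(10) 'bd': from fail(7)=0 chase 'd': 0 ⇒ 0;  out={3}∪out(0)={3}
  fail(3) 'cac': from fail(2)=6 chase 'c': 6→0 ⇒ 1;  out=∅∪out(1)=∅
  fail(9) 'bbd': from fail(8)=7 chase 'd': 7 ⇒ 10;  out={2}∪out(10)={2,3}
  fail(4) 'caca': from fail(3)=1 chase 'a': 1 ⇒ 2;  out=∅∪out(2)={1}
  fail(5) 'cacab': from fail(4)=2 chase 'b': 2→6→0 ⇒ 7;  out={0}∪out(7)={0}

Run:
pos 0 'b': at 7
pos 1 'd': at 10  ** P3@[0:1]
pos 2 'd': at 0 ·f
pos 3 'd': at 0
pos 4 'c': at 1
pos 5 'a': at 2  ** P1@[5:5]
pos 6 'c': at 3
pos 7 'a': at 4  ** P1@[7:7]
pos 8 'b': at 5  ** P0@[4:8]
pos 9 'b': at 8 ·f
pos 10 'b': at 8 ·f
pos 11 'b': at 8 ·f
pos 12 'b': at 8 ·f
pos 13 'd': at 9  ** P2@[11:13],P3@[12:13]
pos 14 'b': at 7 ·f
pos 15 'b': at 8
pos 16 'b': at 8 ·f
pos 17 'd': at 9  ** P2@[15:17],P3@[16:17]
pos 18 'd': at 0 ·f
pos 19 'c': at 1
pos 20 'd': at 0 ·f
pos 21 'b': at 7
pos 22 'b': at 8
pos 23 'd': at 9  ** P2@[21:23],P3@[22:23]
pos 24 'd': at 0 ·f
pos 25 'b': at 7
pos 26 'd': at 10  ** P3@[25:26]
pos 27 'd': at 0 ·f
pos 28 'a': at 6  ** P1@[28:28]
pos 29 'a': at 6 ·f  ** P1@[29:29]
pos 30 'd': at 0 ·f
pos 31 'b': at 7
pos 32 'd': at 10  ** P3@[31:32]
pos 33 'b': at 7 ·f
pos 34 'b': at 8
pos 35 'd': at 9  ** P2@[33:35],P3@[34:35]
pos 36 'd': at 0 ·f
pos 37 'a': at 6  ** P1@[37:37]
pos 38 'a': at 6 ·f  ** P1@[38:38]
pos 39 'd': at 0 ·f
pos 40 'a': at 6  ** P1@[40:40]
pos 41 'c': at 1 ·f
pos 42 'a': at 2  ** P1@[42:42]
pos 43 'c': at 3
pos 44 'a': at 4  ** P1@[44:44]
pos 45 'b': at 5  ** P0@[41:45]
pos 46 'c': at 1 ·f
pos 47 'a': at 2  ** P1@[47:47]

Result: [[1,3],[5,1],[7,1],[8,0],[13,2],[13,3],[17,2],[17,3],[23,2],[23,3],[26,3],[28,1],[29,1],[32,3],[35,2],[35,3],[37,1],[38,1],[40,1],[42,1],[44,1],[45,0],[47,1]]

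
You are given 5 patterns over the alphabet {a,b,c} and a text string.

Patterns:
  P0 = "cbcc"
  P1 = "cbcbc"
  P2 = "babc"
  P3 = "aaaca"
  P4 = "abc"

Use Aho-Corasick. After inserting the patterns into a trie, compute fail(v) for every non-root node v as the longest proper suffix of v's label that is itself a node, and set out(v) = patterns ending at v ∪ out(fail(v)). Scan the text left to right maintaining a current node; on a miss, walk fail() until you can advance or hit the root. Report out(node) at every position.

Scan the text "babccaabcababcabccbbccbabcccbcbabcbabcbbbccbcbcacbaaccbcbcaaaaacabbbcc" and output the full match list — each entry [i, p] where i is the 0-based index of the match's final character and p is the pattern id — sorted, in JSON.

Build automaton:
Trie (insert patterns):
  0='ε' goto a→11 b→7 c→1
  1='c' goto b→2
  2='cb' goto c→3
  3='cbc' goto b→5 c→4
  4='cbcc' goto ·  [P0 ends]
  5='cbcb' goto c→6
  6='cbcbc' goto ·  [P1 ends]
  7='b' goto a→8
  8='ba' goto b→9
  9='bab' goto c→10
  10='babc' goto ·  [P2 ends]
  11='a' goto a→12 b→16
  12='aa' goto a→13
  13='aaa' goto c→14
  14='aaac' goto a→15
  15='aaaca' goto ·  [P3 ends]
  16='ab' goto c→17
  17='abc' goto ·  [P4 ends]

BFS fail/out derivation:
  fail(1) 'c': from fail(0)=0 chase 'c': 0 ⇒ 0;  out=∅∪out(0)=∅
  fail(7) 'b': from fail(0)=0 chase 'b': 0 ⇒ 0;  out=∅∪out(0)=∅
  fail(11) 'a': from fail(0)=0 chase 'a': 0 ⇒ 0;  out=∅∪out(0)=∅
  fail(2) 'cb': from fail(1)=0 chase 'b': 0 ⇒ 7;  out=∅∪out(7)=∅
  fail(8) 'ba': from fail(7)=0 chase 'a': 0 ⇒ 11;  out=∅∪out(11)=∅
  fail(12) 'aa': from fail(11)=0 chase 'a': 0 ⇒ 11;  out=∅∪out(11)=∅
  fail(16) 'ab': from fail(11)=0 chase 'b': 0 ⇒ 7;  out=∅∪out(7)=∅
  fail(3) 'cbc': from fail(2)=7 chase 'c': 7→0 ⇒ 1;  out=∅∪out(1)=∅
  fail(9) 'bab': from fail(8)=11 chase 'b': 11 ⇒ 16;  out=∅∪out(16)=∅
  fail(13) 'aaa': from fail(12)=11 chase 'a': 11 ⇒ 12;  out=∅∪out(12)=∅
  fail(17) 'abc': from fail(16)=7 chase 'c': 7→0 ⇒ 1;  out={4}∪out(1)={4}
  fail(4) 'cbcc': from fail(3)=1 chase 'c': 1→0 ⇒ 1;  out={0}∪out(1)={0}
  fail(5) 'cbcb': from fail(3)=1 chase 'b': 1 ⇒ 2;  out=∅∪out(2)=∅
  fail(10) 'babc': from fail(9)=16 chase 'c': 16 ⇒ 17;  out={2}∪out(17)={2,4}
  fail(14) 'aaac': from fail(13)=12 chase 'c': 12→11→0 ⇒ 1;  out=∅∪out(1)=∅
  fail(6) 'cbcbc': from fail(5)=2 chase 'c': 2 ⇒ 3;  out={1}∪out(3)={1}
  fail(15) 'aaaca': from fail(14)=1 chase 'a': 1→0 ⇒ 11;  out={3}∪out(11)={3}

Run:
pos 0 'b': at 7
pos 1 'a': at 8
pos 2 'b': at 9
pos 3 'c': at 10  ** P2@[0:3],P4@[1:3]
pos 4 'c': at 1 (via fail)
pos 5 'a': at 11 (via fail)
pos 6 'a': at 12
pos 7 'b': at 16 (via fail)
pos 8 'c': at 17  ** P4@[6:8]
pos 9 'a': at 11 (via fail)
pos 10 'b': at 16
pos 11 'a': at 8 (via fail)
pos 12 'b': at 9
pos 13 'c': at 10  ** P2@[10:13],P4@[11:13]
pos 14 'a': at 11 (via fail)
pos 15 'b': at 16
pos 16 'c': at 17  ** P4@[14:16]
pos 17 'c': at 1 (via fail)
pos 18 'b': at 2
pos 19 'b': at 7 (via fail)
pos 20 'c': at 1 (via fail)
pos 21 'c': at 1 (via fail)
pos 22 'b': at 2
pos 23 'a': at 8 (via fail)
pos 24 'b': at 9
pos 25 'c': at 10  ** P2@[22:25],P4@[23:25]
pos 26 'c': at 1 (via fail)
pos 27 'c': at 1 (via fail)
pos 28 'b': at 2
pos 29 'c': at 3
pos 30 'b': at 5
pos 31 'a': at 8 (via fail)
pos 32 'b': at 9
pos 33 'c': at 10  ** P2@[30:33],P4@[31:33]
pos 34 'b': at 2 (via fail)
pos 35 'a': at 8 (via fail)
pos 36 'b': at 9
pos 37 'c': at 10  ** P2@[34:37],P4@[35:37]
pos 38 'b': at 2 (via fail)
pos 39 'b': at 7 (via fail)
pos 40 'b': at 7 (via fail)
pos 41 'c': at 1 (via fail)
pos 42 'c': at 1 (via fail)
pos 43 'b': at 2
pos 44 'c': at 3
pos 45 'b': at 5
pos 46 'c': at 6  ** P1@[42:46]
pos 47 'a': at 11 (via fail)
pos 48 'c': at 1 (via fail)
pos 49 'b': at 2
pos 50 'a': at 8 (via fail)
pos 51 'a': at 12 (via fail)
pos 52 'c': at 1 (via fail)
pos 53 'c': at 1 (via fail)
pos 54 'b': at 2
pos 55 'c': at 3
pos 56 'b': at 5
pos 57 'c': at 6  ** P1@[53:57]
pos 58 'a': at 11 (via fail)
pos 59 'a': at 12
pos 60 'a': at 13
pos 61 'a': at 13 (via fail)
pos 62 'a': at 13 (via fail)
pos 63 'c': at 14
pos 64 'a': at 15  ** P3@[60:64]
pos 65 'b': at 16 (via fail)
pos 66 'b': at 7 (via fail)
pos 67 'b': at 7 (via fail)
pos 68 'c': at 1 (via fail)
pos 69 'c': at 1 (via fail)

Matches: [[3,2],[3,4],[8,4],[13,2],[13,4],[16,4],[25,2],[25,4],[33,2],[33,4],[37,2],[37,4],[46,1],[57,1],[64,3]]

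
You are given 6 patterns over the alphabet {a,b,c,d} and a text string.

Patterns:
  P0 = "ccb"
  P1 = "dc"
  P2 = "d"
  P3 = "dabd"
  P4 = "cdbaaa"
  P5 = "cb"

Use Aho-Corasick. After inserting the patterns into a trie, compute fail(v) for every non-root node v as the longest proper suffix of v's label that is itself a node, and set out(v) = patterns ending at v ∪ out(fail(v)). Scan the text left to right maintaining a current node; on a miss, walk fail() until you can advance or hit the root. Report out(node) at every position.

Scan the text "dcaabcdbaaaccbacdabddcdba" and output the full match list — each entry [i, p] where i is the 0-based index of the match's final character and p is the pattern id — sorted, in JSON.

Construct AC machine:
Trie (insert patterns):
  n0 'ε': c→1 d→4
  n1 'c': b→14 c→2 d→9
  n2 'cc': b→3
  n3 'ccb': ·  ←P0
  n4 'd': a→6 c→5  ←P2
  n5 'dc': ·  ←P1
  n6 'da': b→7
  n7 'dab': d→8
  n8 'dabd': ·  ←P3
  n9 'cd': b→10
  n10 'cdb': a→11
  n11 'cdba': a→12
  n12 'cdbaa': a→13
  n13 'cdbaaa': ·  ←P4
  n14 'cb': ·  ←P5

Failure links (BFS by depth):
  n1('c'): parent n0 fail=0; on 'c' 0 → fail=0;  out ∅∪∅=∅
  n4('d'): parent n0 fail=0; on 'd' 0 → fail=0;  out {2}∪∅={2}
  n2('cc'): parent n1 fail=0; on 'c' 0 → fail=1;  out ∅∪∅=∅
  n5('dc'): parent n4 fail=0; on 'c' 0 → fail=1;  out {1}∪∅={1}
  n6('da'): parent n4 fail=0; on 'a' 0 → fail=0;  out ∅∪∅=∅
  n9('cd'): parent n1 fail=0; on 'd' 0 → fail=4;  out ∅∪{2}={2}
  n14('cb'): parent n1 fail=0; on 'b' 0 → fail=0;  out {5}∪∅={5}
  n3('ccb'): parent n2 fail=1; on 'b' 1 → fail=14;  out {0}∪{5}={0,5}
  n7('dab'): parent n6 fail=0; on 'b' 0 → fail=0;  out ∅∪∅=∅
  n10('cdb'): parent n9 fail=4; on 'b' 4→0 → fail=0;  out ∅∪∅=∅
  n8('dabd'): parent n7 fail=0; on 'd' 0 → fail=4;  out {3}∪{2}={2,3}
  n11('cdba'): parent n10 fail=0; on 'a' 0 → fail=0;  out ∅∪∅=∅
  n12('cdbaa'): parent n11 fail=0; on 'a' 0 → fail=0;  out ∅∪∅=∅
  n13('cdbaaa'): parent n12 fail=0; on 'a' 0 → fail=0;  out {4}∪∅={4}

Scan:
i=0 'd': node 0→4  ** P2@[0:0]
i=1 'c': node 4→5  ** P1@[0:1]
i=2 'a': node 5→0 (fail-walked)
i=3 'a': node 0→0
i=4 'b': node 0→0
i=5 'c': node 0→1
i=6 'd': node 1→9  ** P2@[6:6]
i=7 'b': node 9→10
i=8 'a': node 10→11
i=9 'a': node 11→12
i=10 'a': node 12→13  ** P4@[5:10]
i=11 'c': node 13→1 (fail-walked)
i=12 'c': node 1→2
i=13 'b': node 2→3  ** P0@[11:13],P5@[12:13]
i=14 'a': node 3→0 (fail-walked)
i=15 'c': node 0→1
i=16 'd': node 1→9  ** P2@[16:16]
i=17 'a': node 9→6 (fail-walked)
i=18 'b': node 6→7
i=19 'd': node 7→8  ** P2@[19:19],P3@[16:19]
i=20 'd': node 8→4 (fail-walked)  ** P2@[20:20]
i=21 'c': node 4→5  ** P1@[20:21]
i=22 'd': node 5→9 (fail-walked)  ** P2@[22:22]
i=23 'b': node 9→10
i=24 'a': node 10→11

Matches: [[0,2],[1,1],[6,2],[10,4],[13,0],[13,5],[16,2],[19,2],[19,3],[20,2],[21,1],[22,2]]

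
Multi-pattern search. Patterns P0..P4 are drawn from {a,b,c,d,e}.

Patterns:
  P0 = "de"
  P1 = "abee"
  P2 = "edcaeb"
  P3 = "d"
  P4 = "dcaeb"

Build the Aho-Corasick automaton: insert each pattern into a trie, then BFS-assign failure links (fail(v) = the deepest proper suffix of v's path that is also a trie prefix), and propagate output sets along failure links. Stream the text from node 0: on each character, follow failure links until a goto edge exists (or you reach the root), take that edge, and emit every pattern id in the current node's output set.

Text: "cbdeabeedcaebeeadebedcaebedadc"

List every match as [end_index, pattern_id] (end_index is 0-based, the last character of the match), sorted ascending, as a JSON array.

Build:
Trie (insert patterns):
  0='ε' goto a→3 d→1 e→7
  1='d' goto c→13 e→2  ←P3
  2='de' goto ·  ←P0
  3='a' goto b→4
  4='ab' goto e→5
  5='abe' goto e→6
  6='abee' goto ·  ←P1
  7='e' goto d→8
  8='ed' goto c→9
  9='edc' goto a→10
  10='edca' goto e→11
  11='edcae' goto b→12
  12='edcaeb' goto ·  ←P2
  13='dc' goto a→14
  14='dca' goto e→15
  15='dcae' goto b→16
  16='dcaeb' goto ·  ←P4

Failure links (BFS by depth):
  fail(1) 'd': from fail(0)=0 chase 'd': 0 ⇒ 0;  out={3}∪out(0)={3}
  fail(3) 'a': from fail(0)=0 chase 'a': 0 ⇒ 0;  out=∅∪out(0)=∅
  fail(7) 'e': from fail(0)=0 chase 'e': 0 ⇒ 0;  out=∅∪out(0)=∅
  fail(2) 'de': from fail(1)=0 chase 'e': 0 ⇒ 7;  out={0}∪out(7)={0}
  fail(4) 'ab': from fail(3)=0 chase 'b': 0 ⇒ 0;  out=∅∪out(0)=∅
  fail(8) 'ed': from fail(7)=0 chase 'd': 0 ⇒ 1;  out=∅∪out(1)={3}
  fail(13) 'dc': from fail(1)=0 chase 'c': 0 ⇒ 0;  out=∅∪out(0)=∅
  fail(5) 'abe': from fail(4)=0 chase 'e': 0 ⇒ 7;  out=∅∪out(7)=∅
  fail(9) 'edc': from fail(8)=1 chase 'c': 1 ⇒ 13;  out=∅∪out(13)=∅
  fail(14) 'dca': from fail(13)=0 chase 'a': 0 ⇒ 3;  out=∅∪out(3)=∅
  fail(6) 'abee': from fail(5)=7 chase 'e': 7→0 ⇒ 7;  out={1}∪out(7)={1}
  fail(10) 'edca': from fail(9)=13 chase 'a': 13 ⇒ 14;  out=∅∪out(14)=∅
  fail(15) 'dcae': from fail(14)=3 chase 'e': 3→0 ⇒ 7;  out=∅∪out(7)=∅
  fail(11) 'edcae': from fail(10)=14 chase 'e': 14 ⇒ 15;  out=∅∪out(15)=∅
  fail(16) 'dcaeb': from fail(15)=7 chase 'b': 7→0 ⇒ 0;  out={4}∪out(0)={4}
  fail(12) 'edcaeb': from fail(11)=15 chase 'b': 15 ⇒ 16;  out={2}∪out(16)={2,4}

Run:
pos 0 'c': at 0
pos 1 'b': at 0
pos 2 'd': at 1  → match P3@[2:2]
pos 3 'e': at 2  → match P0@[2:3]
pos 4 'a': at 3 (via fail)
pos 5 'b': at 4
pos 6 'e': at 5
pos 7 'e': at 6  → match P1@[4:7]
pos 8 'd': at 8 (via fail)  → match P3@[8:8]
pos 9 'c': at 9
pos 10 'a': at 10
pos 11 'e': at 11
pos 12 'b': at 12  → match P2@[7:12],P4@[8:12]
pos 13 'e': at 7 (via fail)
pos 14 'e': at 7 (via fail)
pos 15 'a': at 3 (via fail)
pos 16 'd': at 1 (via fail)  → match P3@[16:16]
pos 17 'e': at 2  → match P0@[16:17]
pos 18 'b': at 0 (via fail)
pos 19 'e': at 7
pos 20 'd': at 8  → match P3@[20:20]
pos 21 'c': at 9
pos 22 'a': at 10
pos 23 'e': at 11
pos 24 'b': at 12  → match P2@[19:24],P4@[20:24]
pos 25 'e': at 7 (via fail)
pos 26 'd': at 8  → match P3@[26:26]
pos 27 'a': at 3 (via fail)
pos 28 'd': at 1 (via fail)  → match P3@[28:28]
pos 29 'c': at 13

Matches: [[2,3],[3,0],[7,1],[8,3],[12,2],[12,4],[16,3],[17,0],[20,3],[24,2],[24,4],[26,3],[28,3]]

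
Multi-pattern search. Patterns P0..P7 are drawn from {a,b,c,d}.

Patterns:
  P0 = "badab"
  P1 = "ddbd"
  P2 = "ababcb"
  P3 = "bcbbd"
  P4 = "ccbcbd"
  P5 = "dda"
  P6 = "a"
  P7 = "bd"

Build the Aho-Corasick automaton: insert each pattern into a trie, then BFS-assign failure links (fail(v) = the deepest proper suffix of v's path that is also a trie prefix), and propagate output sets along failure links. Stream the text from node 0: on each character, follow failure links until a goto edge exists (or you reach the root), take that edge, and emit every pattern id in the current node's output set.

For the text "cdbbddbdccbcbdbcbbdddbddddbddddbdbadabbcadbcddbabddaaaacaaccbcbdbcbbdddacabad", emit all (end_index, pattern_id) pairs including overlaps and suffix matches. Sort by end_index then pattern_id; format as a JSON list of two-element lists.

Build:
Trie (insert patterns):
  0='ε' goto a→10 b→1 c→20 d→6
  1='b' goto a→2 c→16 d→27
  2='ba' goto d→3
  3='bad' goto a→4
  4='bada' goto b→5
  5='badab' goto ·  [P0 ends]
  6='d' goto d→7
  7='dd' goto a→26 b→8
  8='ddb' goto d→9
  9='ddbd' goto ·  [P1 ends]
  10='a' goto b→11  [P6 ends]
  11='ab' goto a→12
  12='aba' goto b→13
  13='abab' goto c→14
  14='ababc' goto b→15
  15='ababcb' goto ·  [P2 ends]
  16='bc' goto b→17
  17='bcb' goto b→18
  18='bcbb' goto d→19
  19='bcbbd' goto ·  [P3 ends]
  20='c' goto c→21
  21='cc' goto b→22
  22='ccb' goto c→23
  23='ccbc' goto b→24
  24='ccbcb' goto d→25
  25='ccbcbd' goto ·  [P4 ends]
  26='dda' goto ·  [P5 ends]
  27='bd' goto ·  [P7 ends]

BFS fail/out derivation:
  n1('b'): parent n0 fail=0; on 'b' 0 → fail=0;  out ∅∪∅=∅
  n6('d'): parent n0 fail=0; on 'd' 0 → fail=0;  out ∅∪∅=∅
  n10('a'): parent n0 fail=0; on 'a' 0 → fail=0;  out {6}∪∅={6}
  n20('c'): parent n0 fail=0; on 'c' 0 → fail=0;  out ∅∪∅=∅
  n2('ba'): parent n1 fail=0; on 'a' 0 → fail=10;  out ∅∪{6}={6}
  n7('dd'): parent n6 fail=0; on 'd' 0 → fail=6;  out ∅∪∅=∅
  n11('ab'): parent n10 fail=0; on 'b' 0 → fail=1;  out ∅∪∅=∅
  n16('bc'): parent n1 fail=0; on 'c' 0 → fail=20;  out ∅∪∅=∅
  n21('cc'): parent n20 fail=0; on 'c' 0 → fail=20;  out ∅∪∅=∅
  n27('bd'): parent n1 fail=0; on 'd' 0 → fail=6;  out {7}∪∅={7}
  n3('bad'): parent n2 fail=10; on 'd' 10→0 → fail=6;  out ∅∪∅=∅
  n8('ddb'): parent n7 fail=6; on 'b' 6→0 → fail=1;  out ∅∪∅=∅
  n12('aba'): parent n11 fail=1; on 'a' 1 → fail=2;  out ∅∪{6}={6}
  n17('bcb'): parent n16 fail=20; on 'b' 20→0 → fail=1;  out ∅∪∅=∅
  n22('ccb'): parent n21 fail=20; on 'b' 20→0 → fail=1;  out ∅∪∅=∅
  n26('dda'): parent n7 fail=6; on 'a' 6→0 → fail=10;  out {5}∪{6}={5,6}
  n4('bada'): parent n3 fail=6; on 'a' 6→0 → fail=10;  out ∅∪{6}={6}
  n9('ddbd'): parent n8 fail=1; on 'd' 1 → fail=27;  out {1}∪{7}={1,7}
  n13('abab'): parent n12 fail=2; on 'b' 2→10 → fail=11;  out ∅∪∅=∅
  n18('bcbb'): parent n17 fail=1; on 'b' 1→0 → fail=1;  out ∅∪∅=∅
  n23('ccbc'): parent n22 fail=1; on 'c' 1 → fail=16;  out ∅∪∅=∅
  n5('badab'): parent n4 fail=10; on 'b' 10 → fail=11;  out {0}∪∅={0}
  n14('ababc'): parent n13 fail=11; on 'c' 11→1 → fail=16;  out ∅∪∅=∅
  n19('bcbbd'): parent n18 fail=1; on 'd' 1 → fail=27;  out {3}∪{7}={3,7}
  n24('ccbcb'): parent n23 fail=16; on 'b' 16 → fail=17;  out ∅∪∅=∅
  n15('ababcb'): parent n14 fail=16; on 'b' 16 → fail=17;  out {2}∪∅={2}
  n25('ccbcbd'): parent n24 fail=17; on 'd' 17→1 → fail=27;  out {4}∪{7}={4,7}

Run:
pos 0 'c': at 20
pos 1 'd': at 6 (via fail)
pos 2 'b': at 1 (via fail)
pos 3 'b': at 1 (via fail)
pos 4 'd': at 27  emit P7@[3:4]
pos 5 'd': at 7 (via fail)
pos 6 'b': at 8
pos 7 'd': at 9  emit P1@[4:7],P7@[6:7]
pos 8 'c': at 20 (via fail)
pos 9 'c': at 21
pos 10 'b': at 22
pos 11 'c': at 23
pos 12 'b': at 24
pos 13 'd': at 25  emit P4@[8:13],P7@[12:13]
pos 14 'b': at 1 (via fail)
pos 15 'c': at 16
pos 16 'b': at 17
pos 17 'b': at 18
pos 18 'd': at 19  emit P3@[14:18],P7@[17:18]
pos 19 'd': at 7 (via fail)
pos 20 'd': at 7 (via fail)
pos 21 'b': at 8
pos 22 'd': at 9  emit P1@[19:22],P7@[21:22]
pos 23 'd': at 7 (via fail)
pos 24 'd': at 7 (via fail)
pos 25 'd': at 7 (via fail)
pos 26 'b': at 8
pos 27 'd': at 9  emit P1@[24:27],P7@[26:27]
pos 28 'd': at 7 (via fail)
pos 29 'd': at 7 (via fail)
pos 30 'd': at 7 (via fail)
pos 31 'b': at 8
pos 32 'd': at 9  emit P1@[29:32],P7@[31:32]
pos 33 'b': at 1 (via fail)
pos 34 'a': at 2  emit P6@[34:34]
pos 35 'd': at 3
pos 36 'a': at 4  emit P6@[36:36]
pos 37 'b': at 5  emit P0@[33:37]
pos 38 'b': at 1 (via fail)
pos 39 'c': at 16
pos 40 'a': at 10 (via fail)  emit P6@[40:40]
pos 41 'd': at 6 (via fail)
pos 42 'b': at 1 (via fail)
pos 43 'c': at 16
pos 44 'd': at 6 (via fail)
pos 45 'd': at 7
pos 46 'b': at 8
pos 47 'a': at 2 (via fail)  emit P6@[47:47]
pos 48 'b': at 11 (via fail)
pos 49 'd': at 27 (via fail)  emit P7@[48:49]
pos 50 'd': at 7 (via fail)
pos 51 'a': at 26  emit P5@[49:51],P6@[51:51]
pos 52 'a': at 10 (via fail)  emit P6@[52:52]
pos 53 'a': at 10 (via fail)  emit P6@[53:53]
pos 54 'a': at 10 (via fail)  emit P6@[54:54]
pos 55 'c': at 20 (via fail)
pos 56 'a': at 10 (via fail)  emit P6@[56:56]
pos 57 'a': at 10 (via fail)  emit P6@[57:57]
pos 58 'c': at 20 (via fail)
pos 59 'c': at 21
pos 60 'b': at 22
pos 61 'c': at 23
pos 62 'b': at 24
pos 63 'd': at 25  emit P4@[58:63],P7@[62:63]
pos 64 'b': at 1 (via fail)
pos 65 'c': at 16
pos 66 'b': at 17
pos 67 'b': at 18
pos 68 'd': at 19  emit P3@[64:68],P7@[67:68]
pos 69 'd': at 7 (via fail)
pos 70 'd': at 7 (via fail)
pos 71 'a': at 26  emit P5@[69:71],P6@[71:71]
pos 72 'c': at 20 (via fail)
pos 73 'a': at 10 (via fail)  emit P6@[73:73]
pos 74 'b': at 11
pos 75 'a': at 12  emit P6@[75:75]
pos 76 'd': at 3 (via fail)

Matches: [[4,7],[7,1],[7,7],[13,4],[13,7],[18,3],[18,7],[22,1],[22,7],[27,1],[27,7],[32,1],[32,7],[34,6],[36,6],[37,0],[40,6],[47,6],[49,7],[51,5],[51,6],[52,6],[53,6],[54,6],[56,6],[57,6],[63,4],[63,7],[68,3],[68,7],[71,5],[71,6],[73,6],[75,6]]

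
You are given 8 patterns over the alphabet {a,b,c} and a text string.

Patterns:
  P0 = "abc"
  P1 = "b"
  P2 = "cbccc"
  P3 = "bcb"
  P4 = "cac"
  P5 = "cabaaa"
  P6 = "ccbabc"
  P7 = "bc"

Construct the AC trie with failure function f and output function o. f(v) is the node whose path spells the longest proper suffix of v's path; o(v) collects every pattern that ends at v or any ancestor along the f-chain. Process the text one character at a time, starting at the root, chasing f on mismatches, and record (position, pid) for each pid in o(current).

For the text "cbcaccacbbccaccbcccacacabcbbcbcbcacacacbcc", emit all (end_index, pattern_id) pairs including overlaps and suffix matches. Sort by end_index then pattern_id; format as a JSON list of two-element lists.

Build:
Trie nodes:
  n0 'ε': a→1 b→4 c→5
  n1 'a': b→2
  n2 'ab': c→3
  n3 'abc': ·  [P0 ends]
  n4 'b': c→10  [P1 ends]
  n5 'c': a→12 b→6 c→18
  n6 'cb': c→7
  n7 'cbc': c→8
  n8 'cbcc': c→9
  n9 'cbccc': ·  [P2 ends]
  n10 'bc': b→11  [P7 ends]
  n11 'bcb': ·  [P3 ends]
  n12 'ca': b→14 c→13
  n13 'cac': ·  [P4 ends]
  n14 'cab': a→15
  n15 'caba': a→16
  n16 'cabaa': a→17
  n17 'cabaaa': ·  [P5 ends]
  n18 'cc': b→19
  n19 'ccb': a→20
  n20 'ccba': b→21
  n21 'ccbab': c→22
  n22 'ccbabc': ·  [P6 ends]

Failure links (BFS by depth):
  fail(1) 'a': from fail(0)=0 chase 'a': 0 ⇒ 0;  out=∅∪out(0)=∅
  fail(4) 'b': from fail(0)=0 chase 'b': 0 ⇒ 0;  out={1}∪out(0)={1}
  fail(5) 'c': from fail(0)=0 chase 'c': 0 ⇒ 0;  out=∅∪out(0)=∅
  fail(2) 'ab': from fail(1)=0 chase 'b': 0 ⇒ 4;  out=∅∪out(4)={1}
  fail(6) 'cb': from fail(5)=0 chase 'b': 0 ⇒ 4;  out=∅∪out(4)={1}
  fail(10) 'bc': from fail(4)=0 chase 'c': 0 ⇒ 5;  out={7}∪out(5)={7}
  fail(12) 'ca': from fail(5)=0 chase 'a': 0 ⇒ 1;  out=∅∪out(1)=∅
  fail(18) 'cc': from fail(5)=0 chase 'c': 0 ⇒ 5;  out=∅∪out(5)=∅
  fail(3) 'abc': from fail(2)=4 chase 'c': 4 ⇒ 10;  out={0}∪out(10)={0,7}
  fail(7) 'cbc': from fail(6)=4 chase 'c': 4 ⇒ 10;  out=∅∪out(10)={7}
  fail(11) 'bcb': from fail(10)=5 chase 'b': 5 ⇒ 6;  out={3}∪out(6)={1,3}
  fail(13) 'cac': from fail(12)=1 chase 'c': 1→0 ⇒ 5;  out={4}∪out(5)={4}
  fail(14) 'cab': from fail(12)=1 chase 'b': 1 ⇒ 2;  out=∅∪out(2)={1}
  fail(19) 'ccb': from fail(18)=5 chase 'b': 5 ⇒ 6;  out=∅∪out(6)={1}
  fail(8) 'cbcc': from fail(7)=10 chase 'c': 10→5 ⇒ 18;  out=∅∪out(18)=∅
  fail(15) 'caba': from fail(14)=2 chase 'a': 2→4→0 ⇒ 1;  out=∅∪out(1)=∅
  fail(20) 'ccba': from fail(19)=6 chase 'a': 6→4→0 ⇒ 1;  out=∅∪out(1)=∅
  fail(9) 'cbccc': from fail(8)=18 chase 'c': 18→5 ⇒ 18;  out={2}∪out(18)={2}
  fail(16) 'cabaa': from fail(15)=1 chase 'a': 1→0 ⇒ 1;  out=∅∪out(1)=∅
  fail(21) 'ccbab': from fail(20)=1 chase 'b': 1 ⇒ 2;  out=∅∪out(2)={1}
  fail(17) 'cabaaa': from fail(16)=1 chase 'a': 1→0 ⇒ 1;  out={5}∪out(1)={5}
  fail(22) 'ccbabc': from fail(21)=2 chase 'c': 2 ⇒ 3;  out={6}∪out(3)={0,6,7}

Text stream:
i=0 'c': node 0→5
i=1 'b': node 5→6  emit P1@[1:1]
i=2 'c': node 6→7  emit P7@[1:2]
i=3 'a': node 7→12 (via fail)
i=4 'c': node 12→13  emit P4@[2:4]
i=5 'c': node 13→18 (via fail)
i=6 'a': node 18→12 (via fail)
i=7 'c': node 12→13  emit P4@[5:7]
i=8 'b': node 13→6 (via fail)  emit P1@[8:8]
i=9 'b': node 6→4 (via fail)  emit P1@[9:9]
i=10 'c': node 4→10  emit P7@[9:10]
i=11 'c': node 10→18 (via fail)
i=12 'a': node 18→12 (via fail)
i=13 'c': node 12→13  emit P4@[11:13]
i=14 'c': node 13→18 (via fail)
i=15 'b': node 18→19  emit P1@[15:15]
i=16 'c': node 19→7 (via fail)  emit P7@[15:16]
i=17 'c': node 7→8
i=18 'c': node 8→9  emit P2@[14:18]
i=19 'a': node 9→12 (via fail)
i=20 'c': node 12→13  emit P4@[18:20]
i=21 'a': node 13→12 (via fail)
i=22 'c': node 12→13  emit P4@[20:22]
i=23 'a': node 13→12 (via fail)
i=24 'b': node 12→14  emit P1@[24:24]
i=25 'c': node 14→3 (via fail)  emit P0@[23:25],P7@[24:25]
i=26 'b': node 3→11 (via fail)  emit P1@[26:26],P3@[24:26]
i=27 'b': node 11→4 (via fail)  emit P1@[27:27]
i=28 'c': node 4→10  emit P7@[27:28]
i=29 'b': node 10→11  emit P1@[29:29],P3@[27:29]
i=30 'c': node 11→7 (via fail)  emit P7@[29:30]
i=31 'b': node 7→11 (via fail)  emit P1@[31:31],P3@[29:31]
i=32 'c': node 11→7 (via fail)  emit P7@[31:32]
i=33 'a': node 7→12 (via fail)
i=34 'c': node 12→13  emit P4@[32:34]
i=35 'a': node 13→12 (via fail)
i=36 'c': node 12→13  emit P4@[34:36]
i=37 'a': node 13→12 (via fail)
i=38 'c': node 12→13  emit P4@[36:38]
i=39 'b': node 13→6 (via fail)  emit P1@[39:39]
i=40 'c': node 6→7  emit P7@[39:40]
i=41 'c': node 7→8

Matches: [[1,1],[2,7],[4,4],[7,4],[8,1],[9,1],[10,7],[13,4],[15,1],[16,7],[18,2],[20,4],[22,4],[24,1],[25,0],[25,7],[26,1],[26,3],[27,1],[28,7],[29,1],[29,3],[30,7],[31,1],[31,3],[32,7],[34,4],[36,4],[38,4],[39,1],[40,7]]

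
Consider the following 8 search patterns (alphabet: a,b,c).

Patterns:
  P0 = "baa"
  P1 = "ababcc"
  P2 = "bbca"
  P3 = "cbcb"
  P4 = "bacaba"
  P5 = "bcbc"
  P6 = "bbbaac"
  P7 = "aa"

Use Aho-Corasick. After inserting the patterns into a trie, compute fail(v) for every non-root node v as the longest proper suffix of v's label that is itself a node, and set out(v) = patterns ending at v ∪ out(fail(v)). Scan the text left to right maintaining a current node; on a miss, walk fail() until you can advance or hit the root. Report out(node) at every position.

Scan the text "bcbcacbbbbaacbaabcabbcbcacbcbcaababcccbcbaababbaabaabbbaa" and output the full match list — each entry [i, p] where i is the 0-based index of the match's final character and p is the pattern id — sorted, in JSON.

Construct AC machine:
Trie nodes:
  0='ε' goto a→4 b→1 c→13
  1='b' goto a→2 b→10 c→21
  2='ba' goto a→3 c→17
  3='baa' goto ·  ←P0
  4='a' goto a→28 b→5
  5='ab' goto a→6
  6='aba' goto b→7
  7='abab' goto c→8
  8='ababc' goto c→9
  9='ababcc' goto ·  ←P1
  10='bb' goto b→24 c→11
  11='bbc' goto a→12
  12='bbca' goto ·  ←P2
  13='c' goto b→14
  14='cb' goto c→15
  15='cbc' goto b→16
  16='cbcb' goto ·  ←P3
  17='bac' goto a→18
  18='baca' goto b→19
  19='bacab' goto a→20
  20='bacaba' goto ·  ←P4
  21='bc' goto b→22
  22='bcb' goto c→23
  23='bcbc' goto ·  ←P5
  24='bbb' goto a→25
  25='bbba' goto a→26
  26='bbbaa' goto c→27
  27='bbbaac' goto ·  ←P6
  28='aa' goto ·  ←P7

Failure links (BFS by depth):
  n1('b'): parent n0 fail=0; on 'b' 0 → fail=0;  out ∅∪∅=∅
  n4('a'): parent n0 fail=0; on 'a' 0 → fail=0;  out ∅∪∅=∅
  n13('c'): parent n0 fail=0; on 'c' 0 → fail=0;  out ∅∪∅=∅
  n2('ba'): parent n1 fail=0; on 'a' 0 → fail=4;  out ∅∪∅=∅
  n5('ab'): parent n4 fail=0; on 'b' 0 → fail=1;  out ∅∪∅=∅
  n10('bb'): parent n1 fail=0; on 'b' 0 → fail=1;  out ∅∪∅=∅
  n14('cb'): parent n13 fail=0; on 'b' 0 → fail=1;  out ∅∪∅=∅
  n21('bc'): parent n1 fail=0; on 'c' 0 → fail=13;  out ∅∪∅=∅
  n28('aa'): parent n4 fail=0; on 'a' 0 → fail=4;  out {7}∪∅={7}
  n3('baa'): parent n2 fail=4; on 'a' 4 → fail=28;  out {0}∪{7}={0,7}
  n6('aba'): parent n5 fail=1; on 'a' 1 → fail=2;  out ∅∪∅=∅
  n11('bbc'): parent n10 fail=1; on 'c' 1 → fail=21;  out ∅∪∅=∅
  n15('cbc'): parent n14 fail=1; on 'c' 1 → fail=21;  out ∅∪∅=∅
  n17('bac'): parent n2 fail=4; on 'c' 4→0 → fail=13;  out ∅∪∅=∅
  n22('bcb'): parent n21 fail=13; on 'b' 13 → fail=14;  out ∅∪∅=∅
  n24('bbb'): parent n10 fail=1; on 'b' 1 → fail=10;  out ∅∪∅=∅
  n7('abab'): parent n6 fail=2; on 'b' 2→4 → fail=5;  out ∅∪∅=∅
  n12('bbca'): parent n11 fail=21; on 'a' 21→13→0 → fail=4;  out {2}∪∅={2}
  n16('cbcb'): parent n15 fail=21; on 'b' 21 → fail=22;  out {3}∪∅={3}
  n18('baca'): parent n17 fail=13; on 'a' 13→0 → fail=4;  out ∅∪∅=∅
  n23('bcbc'): parent n22 fail=14; on 'c' 14 → fail=15;  out {5}∪∅={5}
  n25('bbba'): parent n24 fail=10; on 'a' 10→1 → fail=2;  out ∅∪∅=∅
  n8('ababc'): parent n7 fail=5; on 'c' 5→1 → fail=21;  out ∅∪∅=∅
  n19('bacab'): parent n18 fail=4; on 'b' 4 → fail=5;  out ∅∪∅=∅
  n26('bbbaa'): parent n25 fail=2; on 'a' 2 → fail=3;  out ∅∪{0,7}={0,7}
  n9('ababcc'): parent n8 fail=21; on 'c' 21→13→0 → fail=13;  out {1}∪∅={1}
  n20('bacaba'): parent n19 fail=5; on 'a' 5 → fail=6;  out {4}∪∅={4}
  n27('bbbaac'): parent n26 fail=3; on 'c' 3→28→4→0 → fail=13;  out {6}∪∅={6}

Scan:
pos 0 'b': at 1
pos 1 'c': at 21
pos 2 'b': at 22
pos 3 'c': at 23  ** P5@[0:3]
pos 4 'a': at 4 (fail-walked)
pos 5 'c': at 13 (fail-walked)
pos 6 'b': at 14
pos 7 'b': at 10 (fail-walked)
pos 8 'b': at 24
pos 9 'b': at 24 (fail-walked)
pos 10 'a': at 25
pos 11 'a': at 26  ** P0@[9:11],P7@[10:11]
pos 12 'c': at 27  ** P6@[7:12]
pos 13 'b': at 14 (fail-walked)
pos 14 'a': at 2 (fail-walked)
pos 15 'a': at 3  ** P0@[13:15],P7@[14:15]
pos 16 'b': at 5 (fail-walked)
pos 17 'c': at 21 (fail-walked)
pos 18 'a': at 4 (fail-walked)
pos 19 'b': at 5
pos 20 'b': at 10 (fail-walked)
pos 21 'c': at 11
pos 22 'b': at 22 (fail-walked)
pos 23 'c': at 23  ** P5@[20:23]
pos 24 'a': at 4 (fail-walked)
pos 25 'c': at 13 (fail-walked)
pos 26 'b': at 14
pos 27 'c': at 15
pos 28 'b': at 16  ** P3@[25:28]
pos 29 'c': at 23 (fail-walked)  ** P5@[26:29]
pos 30 'a': at 4 (fail-walked)
pos 31 'a': at 28  ** P7@[30:31]
pos 32 'b': at 5 (fail-walked)
pos 33 'a': at 6
pos 34 'b': at 7
pos 35 'c': at 8
pos 36 'c': at 9  ** P1@[31:36]
pos 37 'c': at 13 (fail-walked)
pos 38 'b': at 14
pos 39 'c': at 15
pos 40 'b': at 16  ** P3@[37:40]
pos 41 'a': at 2 (fail-walked)
pos 42 'a': at 3  ** P0@[40:42],P7@[41:42]
pos 43 'b': at 5 (fail-walked)
pos 44 'a': at 6
pos 45 'b': at 7
pos 46 'b': at 10 (fail-walked)
pos 47 'a': at 2 (fail-walked)
pos 48 'a': at 3  ** P0@[46:48],P7@[47:48]
pos 49 'b': at 5 (fail-walked)
pos 50 'a': at 6
pos 51 'a': at 3 (fail-walked)  ** P0@[49:51],P7@[50:51]
pos 52 'b': at 5 (fail-walked)
pos 53 'b': at 10 (fail-walked)
pos 54 'b': at 24
pos 55 'a': at 25
pos 56 'a': at 26  ** P0@[54:56],P7@[55:56]

Result: [[3,5],[11,0],[11,7],[12,6],[15,0],[15,7],[23,5],[28,3],[29,5],[31,7],[36,1],[40,3],[42,0],[42,7],[48,0],[48,7],[51,0],[51,7],[56,0],[56,7]]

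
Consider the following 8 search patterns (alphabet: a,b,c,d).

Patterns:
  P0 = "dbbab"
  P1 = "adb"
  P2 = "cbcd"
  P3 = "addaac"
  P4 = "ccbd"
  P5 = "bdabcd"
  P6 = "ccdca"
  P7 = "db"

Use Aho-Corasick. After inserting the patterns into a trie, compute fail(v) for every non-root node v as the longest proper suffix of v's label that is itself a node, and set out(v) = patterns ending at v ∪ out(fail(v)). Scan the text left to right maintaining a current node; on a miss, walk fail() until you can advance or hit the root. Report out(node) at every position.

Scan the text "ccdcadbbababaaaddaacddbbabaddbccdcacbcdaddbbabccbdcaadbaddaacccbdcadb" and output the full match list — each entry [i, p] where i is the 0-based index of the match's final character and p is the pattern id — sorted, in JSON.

Build automaton:
Trie nodes:
  n0 'ε': a→6 b→20 c→9 d→1
  n1 'd': b→2
  n2 'db': b→3  ←P7
  n3 'dbb': a→4
  n4 'dbba': b→5
  n5 'dbbab': ·  ←P0
  n6 'a': d→7
  n7 'ad': b→8 d→13
  n8 'adb': ·  ←P1
  n9 'c': b→10 c→17
  n10 'cb': c→11
  n11 'cbc': d→12
  n12 'cbcd': ·  ←P2
  n13 'add': a→14
  n14 'adda': a→15
  n15 'addaa': c→16
  n16 'addaac': ·  ←P3
  n17 'cc': b→18 d→26
  n18 'ccb': d→19
  n19 'ccbd': ·  ←P4
  n20 'b': d→21
  n21 'bd': a→22
  n22 'bda': b→23
  n23 'bdab': c→24
  n24 'bdabc': d→25
  n25 'bdabcd': ·  ←P5
  n26 'ccd': c→27
  n27 'ccdc': a→28
  n28 'ccdca': ·  ←P6

Failure links (BFS by depth):
  n1('d'): parent n0 fail=0; on 'd' 0 → fail=0;  out ∅∪∅=∅
  n6('a'): parent n0 fail=0; on 'a' 0 → fail=0;  out ∅∪∅=∅
  n9('c'): parent n0 fail=0; on 'c' 0 → fail=0;  out ∅∪∅=∅
  n20('b'): parent n0 fail=0; on 'b' 0 → fail=0;  out ∅∪∅=∅
  n2('db'): parent n1 fail=0; on 'b' 0 → fail=20;  out {7}∪∅={7}
  n7('ad'): parent n6 fail=0; on 'd' 0 → fail=1;  out ∅∪∅=∅
  n10('cb'): parent n9 fail=0; on 'b' 0 → fail=20;  out ∅∪∅=∅
  n17('cc'): parent n9 fail=0; on 'c' 0 → fail=9;  out ∅∪∅=∅
  n21('bd'): parent n20 fail=0; on 'd' 0 → fail=1;  out ∅∪∅=∅
  n3('dbb'): parent n2 fail=20; on 'b' 20→0 → fail=20;  out ∅∪∅=∅
  n8('adb'): parent n7 fail=1; on 'b' 1 → fail=2;  out {1}∪{7}={1,7}
  n11('cbc'): parent n10 fail=20; on 'c' 20→0 → fail=9;  out ∅∪∅=∅
  n13('add'): parent n7 fail=1; on 'd' 1→0 → fail=1;  out ∅∪∅=∅
  n18('ccb'): parent n17 fail=9; on 'b' 9 → fail=10;  out ∅∪∅=∅
  n22('bda'): parent n21 fail=1; on 'a' 1→0 → fail=6;  out ∅∪∅=∅
  n26('ccd'): parent n17 fail=9; on 'd' 9→0 → fail=1;  out ∅∪∅=∅
  n4('dbba'): parent n3 fail=20; on 'a' 20→0 → fail=6;  out ∅∪∅=∅
  n12('cbcd'): parent n11 fail=9; on 'd' 9→0 → fail=1;  out {2}∪∅={2}
  n14('adda'): parent n13 fail=1; on 'a' 1→0 → fail=6;  out ∅∪∅=∅
  n19('ccbd'): parent n18 fail=10; on 'd' 10→20 → fail=21;  out {4}∪∅={4}
  n23('bdab'): parent n22 fail=6; on 'b' 6→0 → fail=20;  out ∅∪∅=∅
  n27('ccdc'): parent n26 fail=1; on 'c' 1→0 → fail=9;  out ∅∪∅=∅
  n5('dbbab'): parent n4 fail=6; on 'b' 6→0 → fail=20;  out {0}∪∅={0}
  n15('addaa'): parent n14 fail=6; on 'a' 6→0 → fail=6;  out ∅∪∅=∅
  n24('bdabc'): parent n23 fail=20; on 'c' 20→0 → fail=9;  out ∅∪∅=∅
  n28('ccdca'): parent n27 fail=9; on 'a' 9→0 → fail=6;  out {6}∪∅={6}
  n16('addaac'): parent n15 fail=6; on 'c' 6→0 → fail=9;  out {3}∪∅={3}
  n25('bdabcd'): parent n24 fail=9; on 'd' 9→0 → fail=1;  out {5}∪∅={5}

Scan:
i=0 'c': node 0→9
i=1 'c': node 9→17
i=2 'd': node 17→26
i=3 'c': node 26→27
i=4 'a': node 27→28  emit P6@[0:4]
i=5 'd': node 28→7 ·f
i=6 'b': node 7→8  emit P1@[4:6],P7@[5:6]
i=7 'b': node 8→3 ·f
i=8 'a': node 3→4
i=9 'b': node 4→5  emit P0@[5:9]
i=10 'a': node 5→6 ·f
i=11 'b': node 6→20 ·f
i=12 'a': node 20→6 ·f
i=13 'a': node 6→6 ·f
i=14 'a': node 6→6 ·f
i=15 'd': node 6→7
i=16 'd': node 7→13
i=17 'a': node 13→14
i=18 'a': node 14→15
i=19 'c': node 15→16  emit P3@[14:19]
i=20 'd': node 16→1 ·f
i=21 'd': node 1→1 ·f
i=22 'b': node 1→2  emit P7@[21:22]
i=23 'b': node 2→3
i=24 'a': node 3→4
i=25 'b': node 4→5  emit P0@[21:25]
i=26 'a': node 5→6 ·f
i=27 'd': node 6→7
i=28 'd': node 7→13
i=29 'b': node 13→2 ·f  emit P7@[28:29]
i=30 'c': node 2→9 ·f
i=31 'c': node 9→17
i=32 'd': node 17→26
i=33 'c': node 26→27
i=34 'a': node 27→28  emit P6@[30:34]
i=35 'c': node 28→9 ·f
i=36 'b': node 9→10
i=37 'c': node 10→11
i=38 'd': node 11→12  emit P2@[35:38]
i=39 'a': node 12→6 ·f
i=40 'd': node 6→7
i=41 'd': node 7→13
i=42 'b': node 13→2 ·f  emit P7@[41:42]
i=43 'b': node 2→3
i=44 'a': node 3→4
i=45 'b': node 4→5  emit P0@[41:45]
i=46 'c': node 5→9 ·f
i=47 'c': node 9→17
i=48 'b': node 17→18
i=49 'd': node 18→19  emit P4@[46:49]
i=50 'c': node 19→9 ·f
i=51 'a': node 9→6 ·f
i=52 'a': node 6→6 ·f
i=53 'd': node 6→7
i=54 'b': node 7→8  emit P1@[52:54],P7@[53:54]
i=55 'a': node 8→6 ·f
i=56 'd': node 6→7
i=57 'd': node 7→13
i=58 'a': node 13→14
i=59 'a': node 14→15
i=60 'c': node 15→16  emit P3@[55:60]
i=61 'c': node 16→17 ·f
i=62 'c': node 17→17 ·f
i=63 'b': node 17→18
i=64 'd': node 18→19  emit P4@[61:64]
i=65 'c': node 19→9 ·f
i=66 'a': node 9→6 ·f
i=67 'd': node 6→7
i=68 'b': node 7→8  emit P1@[66:68],P7@[67:68]

Matches: [[4,6],[6,1],[6,7],[9,0],[19,3],[22,7],[25,0],[29,7],[34,6],[38,2],[42,7],[45,0],[49,4],[54,1],[54,7],[60,3],[64,4],[68,1],[68,7]]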